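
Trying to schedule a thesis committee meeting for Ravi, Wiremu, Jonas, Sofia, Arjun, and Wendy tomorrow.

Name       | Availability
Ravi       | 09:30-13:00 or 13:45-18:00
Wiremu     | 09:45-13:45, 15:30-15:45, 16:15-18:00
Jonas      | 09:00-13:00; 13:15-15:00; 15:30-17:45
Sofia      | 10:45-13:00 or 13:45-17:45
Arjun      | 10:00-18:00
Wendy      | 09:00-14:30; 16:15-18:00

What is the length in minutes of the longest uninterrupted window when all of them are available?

135

Ravi ∩ Wiremu: 09:45-13:00, 15:30-15:45, 16:15-18:00.
Ravi ∩ Wiremu ∩ Jonas: 09:45-13:00, 15:30-15:45, 16:15-17:45.
Ravi ∩ Wiremu ∩ Jonas ∩ Sofia: 10:45-13:00, 15:30-15:45, 16:15-17:45.
Ravi ∩ Wiremu ∩ Jonas ∩ Sofia ∩ Arjun: 10:45-13:00, 15:30-15:45, 16:15-17:45.
Ravi ∩ Wiremu ∩ Jonas ∩ Sofia ∩ Arjun ∩ Wendy: 10:45-13:00, 16:15-17:45.
Those are the intersection windows.
The longest is 10:45-13:00 at 135 minutes.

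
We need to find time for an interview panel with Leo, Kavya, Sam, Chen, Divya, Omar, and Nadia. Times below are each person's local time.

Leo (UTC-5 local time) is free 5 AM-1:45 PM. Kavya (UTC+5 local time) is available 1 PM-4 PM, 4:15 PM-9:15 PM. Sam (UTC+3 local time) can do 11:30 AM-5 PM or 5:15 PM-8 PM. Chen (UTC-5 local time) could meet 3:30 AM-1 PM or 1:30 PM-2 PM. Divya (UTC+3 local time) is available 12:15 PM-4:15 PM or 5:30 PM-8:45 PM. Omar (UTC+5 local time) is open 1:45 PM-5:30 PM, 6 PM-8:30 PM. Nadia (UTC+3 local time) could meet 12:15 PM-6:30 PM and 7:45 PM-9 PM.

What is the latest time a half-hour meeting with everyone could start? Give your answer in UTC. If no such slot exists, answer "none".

15:00

Leo in UTC: 10:00-18:45 (add 5h to convert from UTC-5).
Kavya in UTC: 08:00-11:00, 11:15-16:15 (subtract 5h to convert from UTC+5).
Sam in UTC: 08:30-14:00, 14:15-17:00 (subtract 3h to convert from UTC+3).
Chen in UTC: 08:30-18:00, 18:30-19:00 (add 5h to convert from UTC-5).
Divya in UTC: 09:15-13:15, 14:30-17:45 (subtract 3h to convert from UTC+3).
Omar in UTC: 08:45-12:30, 13:00-15:30 (subtract 5h to convert from UTC+5).
Nadia in UTC: 09:15-15:30, 16:45-18:00 (subtract 3h to convert from UTC+3).
Leo ∩ Kavya: 10:00-11:00, 11:15-16:15.
Leo ∩ Kavya ∩ Sam: 10:00-11:00, 11:15-14:00, 14:15-16:15.
Leo ∩ Kavya ∩ Sam ∩ Chen: 10:00-11:00, 11:15-14:00, 14:15-16:15.
Leo ∩ Kavya ∩ Sam ∩ Chen ∩ Divya: 10:00-11:00, 11:15-13:15, 14:30-16:15.
Leo ∩ Kavya ∩ Sam ∩ Chen ∩ Divya ∩ Omar: 10:00-11:00, 11:15-12:30, 13:00-13:15, 14:30-15:30.
Leo ∩ Kavya ∩ Sam ∩ Chen ∩ Divya ∩ Omar ∩ Nadia: 10:00-11:00, 11:15-12:30, 13:00-13:15, 14:30-15:30.
So the common availability across everyone is 10:00-11:00, 11:15-12:30, 13:00-13:15, 14:30-15:30.
The last common window of at least 30 minutes is 14:30-15:30; a 30-minute meeting can start as late as 15:00 and still end by 15:30.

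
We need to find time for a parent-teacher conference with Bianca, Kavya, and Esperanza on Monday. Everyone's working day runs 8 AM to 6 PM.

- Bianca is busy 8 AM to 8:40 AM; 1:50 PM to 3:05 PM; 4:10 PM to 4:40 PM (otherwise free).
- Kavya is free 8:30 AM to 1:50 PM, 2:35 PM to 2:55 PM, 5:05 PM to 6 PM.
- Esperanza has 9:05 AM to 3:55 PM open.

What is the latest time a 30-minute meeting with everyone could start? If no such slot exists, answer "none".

Bianca free: 08:40-13:50, 15:05-16:10, 16:40-18:00 (invert busy blocks within the working day).
Kavya free: 08:30-13:50, 14:35-14:55, 17:05-18:00.
Esperanza free: 09:05-15:55.
Bianca ∩ Kavya: 08:40-13:50, 17:05-18:00.
Bianca ∩ Kavya ∩ Esperanza: 09:05-13:50.
So the common availability across everyone is 09:05-13:50.
The last common window of at least 30 minutes is 09:05-13:50; a 30-minute meeting can start as late as 13:20 and still end by 13:50.

13:20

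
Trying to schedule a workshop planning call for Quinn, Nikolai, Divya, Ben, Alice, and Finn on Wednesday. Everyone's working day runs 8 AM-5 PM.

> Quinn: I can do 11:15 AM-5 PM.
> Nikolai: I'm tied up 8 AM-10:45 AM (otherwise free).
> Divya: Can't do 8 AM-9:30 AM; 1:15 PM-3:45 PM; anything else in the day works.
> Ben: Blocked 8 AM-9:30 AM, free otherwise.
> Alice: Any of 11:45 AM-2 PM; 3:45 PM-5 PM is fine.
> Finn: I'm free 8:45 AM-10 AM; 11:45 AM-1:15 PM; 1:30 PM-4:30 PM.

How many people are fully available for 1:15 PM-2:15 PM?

Quinn free: 11:15-17:00.
Nikolai free: 10:45-17:00 (invert busy blocks within the working day).
Divya free: 09:30-13:15, 15:45-17:00 (invert busy blocks within the working day).
Ben free: 09:30-17:00 (invert busy blocks within the working day).
Alice free: 11:45-14:00, 15:45-17:00.
Finn free: 08:45-10:00, 11:45-13:15, 13:30-16:30.
Quinn, Nikolai, and Ben can make the full 13:15-14:15 slot — that's 3.

3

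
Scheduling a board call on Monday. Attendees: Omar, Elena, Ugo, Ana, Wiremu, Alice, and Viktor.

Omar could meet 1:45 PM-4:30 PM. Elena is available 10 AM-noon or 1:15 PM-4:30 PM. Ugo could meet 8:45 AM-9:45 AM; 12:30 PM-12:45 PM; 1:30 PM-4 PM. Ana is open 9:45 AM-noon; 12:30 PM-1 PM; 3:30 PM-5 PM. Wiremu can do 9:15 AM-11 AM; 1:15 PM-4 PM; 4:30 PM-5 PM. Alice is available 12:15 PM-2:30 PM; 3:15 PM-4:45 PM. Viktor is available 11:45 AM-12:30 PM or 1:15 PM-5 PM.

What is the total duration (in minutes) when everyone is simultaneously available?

Omar ∩ Elena: 13:45-16:30.
Omar ∩ Elena ∩ Ugo: 13:45-16:00.
Omar ∩ Elena ∩ Ugo ∩ Ana: 15:30-16:00.
Omar ∩ Elena ∩ Ugo ∩ Ana ∩ Wiremu: 15:30-16:00.
Omar ∩ Elena ∩ Ugo ∩ Ana ∩ Wiremu ∩ Alice: 15:30-16:00.
Omar ∩ Elena ∩ Ugo ∩ Ana ∩ Wiremu ∩ Alice ∩ Viktor: 15:30-16:00.
That's a single block of 30 minutes.

30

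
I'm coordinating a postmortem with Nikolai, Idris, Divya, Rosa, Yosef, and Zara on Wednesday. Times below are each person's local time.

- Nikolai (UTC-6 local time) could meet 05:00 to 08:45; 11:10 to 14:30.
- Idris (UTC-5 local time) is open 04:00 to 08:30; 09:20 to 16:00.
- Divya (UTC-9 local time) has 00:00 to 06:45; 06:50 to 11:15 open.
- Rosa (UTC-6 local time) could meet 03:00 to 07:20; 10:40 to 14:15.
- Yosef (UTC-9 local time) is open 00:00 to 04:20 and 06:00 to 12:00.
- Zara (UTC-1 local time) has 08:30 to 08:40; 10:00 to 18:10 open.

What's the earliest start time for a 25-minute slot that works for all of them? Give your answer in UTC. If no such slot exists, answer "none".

11:00

Nikolai in UTC: 11:00-14:45, 17:10-20:30 (add 6h to convert from UTC-6).
Idris in UTC: 09:00-13:30, 14:20-21:00 (add 5h to convert from UTC-5).
Divya in UTC: 09:00-15:45, 15:50-20:15 (add 9h to convert from UTC-9).
Rosa in UTC: 09:00-13:20, 16:40-20:15 (add 6h to convert from UTC-6).
Yosef in UTC: 09:00-13:20, 15:00-21:00 (add 9h to convert from UTC-9).
Zara in UTC: 09:30-09:40, 11:00-19:10 (add 1h to convert from UTC-1).
Nikolai ∩ Idris: 11:00-13:30, 14:20-14:45, 17:10-20:30.
Nikolai ∩ Idris ∩ Divya: 11:00-13:30, 14:20-14:45, 17:10-20:15.
Nikolai ∩ Idris ∩ Divya ∩ Rosa: 11:00-13:20, 17:10-20:15.
Nikolai ∩ Idris ∩ Divya ∩ Rosa ∩ Yosef: 11:00-13:20, 17:10-20:15.
Nikolai ∩ Idris ∩ Divya ∩ Rosa ∩ Yosef ∩ Zara: 11:00-13:20, 17:10-19:10.
The first common window of at least 25 minutes is 11:00-13:20, so the earliest start is 11:00.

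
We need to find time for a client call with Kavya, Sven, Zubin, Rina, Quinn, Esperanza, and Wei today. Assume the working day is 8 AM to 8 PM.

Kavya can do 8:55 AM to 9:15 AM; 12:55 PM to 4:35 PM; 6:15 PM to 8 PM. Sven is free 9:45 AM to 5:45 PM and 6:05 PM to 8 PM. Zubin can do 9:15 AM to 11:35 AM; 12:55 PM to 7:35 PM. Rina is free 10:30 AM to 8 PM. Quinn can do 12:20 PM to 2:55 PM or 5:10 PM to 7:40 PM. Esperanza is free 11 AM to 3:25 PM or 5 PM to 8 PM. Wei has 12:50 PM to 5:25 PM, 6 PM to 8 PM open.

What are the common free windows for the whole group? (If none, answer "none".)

12:55-14:55, 18:15-19:35

Kavya ∩ Sven: 12:55-16:35, 18:15-20:00.
Kavya ∩ Sven ∩ Zubin: 12:55-16:35, 18:15-19:35.
Kavya ∩ Sven ∩ Zubin ∩ Rina: 12:55-16:35, 18:15-19:35.
Kavya ∩ Sven ∩ Zubin ∩ Rina ∩ Quinn: 12:55-14:55, 18:15-19:35.
Kavya ∩ Sven ∩ Zubin ∩ Rina ∩ Quinn ∩ Esperanza: 12:55-14:55, 18:15-19:35.
Kavya ∩ Sven ∩ Zubin ∩ Rina ∩ Quinn ∩ Esperanza ∩ Wei: 12:55-14:55, 18:15-19:35.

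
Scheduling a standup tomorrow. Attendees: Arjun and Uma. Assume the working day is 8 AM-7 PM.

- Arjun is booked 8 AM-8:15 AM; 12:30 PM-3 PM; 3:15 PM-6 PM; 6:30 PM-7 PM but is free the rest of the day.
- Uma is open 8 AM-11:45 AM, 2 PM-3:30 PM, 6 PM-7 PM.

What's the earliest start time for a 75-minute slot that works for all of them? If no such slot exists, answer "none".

08:15

Arjun free: 08:15-12:30, 15:00-15:15, 18:00-18:30 (invert busy blocks within the working day).
Uma free: 08:00-11:45, 14:00-15:30, 18:00-19:00.
Arjun ∩ Uma: 08:15-11:45, 15:00-15:15, 18:00-18:30.
So the common availability across everyone is 08:15-11:45, 15:00-15:15, 18:00-18:30.
The first common window of at least 75 minutes is 08:15-11:45, so the earliest start is 08:15.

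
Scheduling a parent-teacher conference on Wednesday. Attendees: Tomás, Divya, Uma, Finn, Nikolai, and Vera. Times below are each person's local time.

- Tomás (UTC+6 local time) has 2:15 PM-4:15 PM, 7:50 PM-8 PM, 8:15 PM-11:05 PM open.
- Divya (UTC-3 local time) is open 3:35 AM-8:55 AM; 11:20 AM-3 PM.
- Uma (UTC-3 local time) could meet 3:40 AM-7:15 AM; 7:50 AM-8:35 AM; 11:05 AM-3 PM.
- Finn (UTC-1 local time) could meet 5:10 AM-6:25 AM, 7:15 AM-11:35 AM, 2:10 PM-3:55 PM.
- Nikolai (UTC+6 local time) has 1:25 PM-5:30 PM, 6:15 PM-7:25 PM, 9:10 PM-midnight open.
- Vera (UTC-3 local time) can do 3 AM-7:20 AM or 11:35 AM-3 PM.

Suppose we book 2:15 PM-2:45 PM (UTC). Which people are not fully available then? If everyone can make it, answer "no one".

Tomás in UTC: 08:15-10:15, 13:50-14:00, 14:15-17:05 (subtract 6h to convert from UTC+6).
Divya in UTC: 06:35-11:55, 14:20-18:00 (add 3h to convert from UTC-3).
Uma in UTC: 06:40-10:15, 10:50-11:35, 14:05-18:00 (add 3h to convert from UTC-3).
Finn in UTC: 06:10-07:25, 08:15-12:35, 15:10-16:55 (add 1h to convert from UTC-1).
Nikolai in UTC: 07:25-11:30, 12:15-13:25, 15:10-18:00 (subtract 6h to convert from UTC+6).
Vera in UTC: 06:00-10:20, 14:35-18:00 (add 3h to convert from UTC-3).
Tomás: free for 14:15-14:45. Divya: not fully free for 14:15-14:45. Uma: free for 14:15-14:45. Finn: not fully free for 14:15-14:45. Nikolai: not fully free for 14:15-14:45. Vera: not fully free for 14:15-14:45.

Divya, Finn, Nikolai, Vera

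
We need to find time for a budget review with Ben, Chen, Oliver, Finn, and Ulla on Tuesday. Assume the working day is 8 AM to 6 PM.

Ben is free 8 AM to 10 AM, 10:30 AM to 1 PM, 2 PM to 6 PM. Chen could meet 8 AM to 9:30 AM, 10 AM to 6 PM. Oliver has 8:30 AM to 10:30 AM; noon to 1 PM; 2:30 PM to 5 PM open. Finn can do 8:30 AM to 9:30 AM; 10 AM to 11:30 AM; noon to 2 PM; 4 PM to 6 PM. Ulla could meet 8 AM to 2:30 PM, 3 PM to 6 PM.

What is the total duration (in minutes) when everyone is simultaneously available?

Ben ∩ Chen: 08:00-09:30, 10:30-13:00, 14:00-18:00.
Ben ∩ Chen ∩ Oliver: 08:30-09:30, 12:00-13:00, 14:30-17:00.
Ben ∩ Chen ∩ Oliver ∩ Finn: 08:30-09:30, 12:00-13:00, 16:00-17:00.
Ben ∩ Chen ∩ Oliver ∩ Finn ∩ Ulla: 08:30-09:30, 12:00-13:00, 16:00-17:00.
So the common availability across everyone is 08:30-09:30, 12:00-13:00, 16:00-17:00.
Summing the common windows: 60 + 60 + 60 = 180 minutes.

180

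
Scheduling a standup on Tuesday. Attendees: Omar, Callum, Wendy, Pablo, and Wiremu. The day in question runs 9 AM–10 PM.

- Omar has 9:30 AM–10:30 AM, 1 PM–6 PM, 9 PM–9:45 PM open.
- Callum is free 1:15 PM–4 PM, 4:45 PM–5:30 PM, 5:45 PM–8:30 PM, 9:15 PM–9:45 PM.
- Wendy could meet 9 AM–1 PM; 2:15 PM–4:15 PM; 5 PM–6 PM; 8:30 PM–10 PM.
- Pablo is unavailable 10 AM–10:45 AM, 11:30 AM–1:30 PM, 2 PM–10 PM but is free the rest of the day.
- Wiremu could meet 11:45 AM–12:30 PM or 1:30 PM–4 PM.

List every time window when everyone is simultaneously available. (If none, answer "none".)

Omar free: 09:30-10:30, 13:00-18:00, 21:00-21:45.
Callum free: 13:15-16:00, 16:45-17:30, 17:45-20:30, 21:15-21:45.
Wendy free: 09:00-13:00, 14:15-16:15, 17:00-18:00, 20:30-22:00.
Pablo free: 09:00-10:00, 10:45-11:30, 13:30-14:00 (invert busy blocks within the working day).
Wiremu free: 11:45-12:30, 13:30-16:00.
Omar ∩ Callum: 13:15-16:00, 16:45-17:30, 17:45-18:00, 21:15-21:45.
Omar ∩ Callum ∩ Wendy: 14:15-16:00, 17:00-17:30, 17:45-18:00, 21:15-21:45.
Omar ∩ Callum ∩ Wendy ∩ Pablo: ∅.
Omar ∩ Callum ∩ Wendy ∩ Pablo ∩ Wiremu: ∅.
There is no time when everyone is free.

none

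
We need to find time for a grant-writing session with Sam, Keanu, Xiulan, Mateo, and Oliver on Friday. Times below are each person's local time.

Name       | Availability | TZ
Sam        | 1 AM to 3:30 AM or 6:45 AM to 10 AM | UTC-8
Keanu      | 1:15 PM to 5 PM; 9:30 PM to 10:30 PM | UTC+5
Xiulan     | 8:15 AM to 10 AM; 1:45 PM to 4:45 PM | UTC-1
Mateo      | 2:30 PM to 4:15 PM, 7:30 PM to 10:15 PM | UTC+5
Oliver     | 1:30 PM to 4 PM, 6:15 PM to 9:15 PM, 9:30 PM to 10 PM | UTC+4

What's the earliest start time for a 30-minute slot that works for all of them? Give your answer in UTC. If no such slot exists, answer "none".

Sam in UTC: 09:00-11:30, 14:45-18:00 (add 8h to convert from UTC-8).
Keanu in UTC: 08:15-12:00, 16:30-17:30 (subtract 5h to convert from UTC+5).
Xiulan in UTC: 09:15-11:00, 14:45-17:45 (add 1h to convert from UTC-1).
Mateo in UTC: 09:30-11:15, 14:30-17:15 (subtract 5h to convert from UTC+5).
Oliver in UTC: 09:30-12:00, 14:15-17:15, 17:30-18:00 (subtract 4h to convert from UTC+4).
Sam ∩ Keanu: 09:00-11:30, 16:30-17:30.
Sam ∩ Keanu ∩ Xiulan: 09:15-11:00, 16:30-17:30.
Sam ∩ Keanu ∩ Xiulan ∩ Mateo: 09:30-11:00, 16:30-17:15.
Sam ∩ Keanu ∩ Xiulan ∩ Mateo ∩ Oliver: 09:30-11:00, 16:30-17:15.
Those are the intersection windows.
The first common window of at least 30 minutes is 09:30-11:00, so the earliest start is 09:30.

09:30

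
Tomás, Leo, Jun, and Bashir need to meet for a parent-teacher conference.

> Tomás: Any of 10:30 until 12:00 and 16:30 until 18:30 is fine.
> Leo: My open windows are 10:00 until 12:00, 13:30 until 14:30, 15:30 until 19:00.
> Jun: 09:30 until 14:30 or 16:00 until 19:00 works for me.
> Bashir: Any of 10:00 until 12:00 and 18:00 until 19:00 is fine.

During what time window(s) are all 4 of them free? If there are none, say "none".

Tomás ∩ Leo: 10:30-12:00, 16:30-18:30.
Tomás ∩ Leo ∩ Jun: 10:30-12:00, 16:30-18:30.
Tomás ∩ Leo ∩ Jun ∩ Bashir: 10:30-12:00, 18:00-18:30.

10:30-12:00, 18:00-18:30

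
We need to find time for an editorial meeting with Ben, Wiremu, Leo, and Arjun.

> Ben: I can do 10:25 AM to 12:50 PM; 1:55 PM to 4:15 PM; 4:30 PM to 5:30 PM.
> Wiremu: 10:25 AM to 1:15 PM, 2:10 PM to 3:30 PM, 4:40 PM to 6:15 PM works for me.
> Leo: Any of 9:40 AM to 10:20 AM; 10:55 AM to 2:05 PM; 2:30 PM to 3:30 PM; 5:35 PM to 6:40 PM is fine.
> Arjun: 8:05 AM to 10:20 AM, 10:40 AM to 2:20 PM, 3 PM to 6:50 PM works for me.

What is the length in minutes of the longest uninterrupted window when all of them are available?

Ben ∩ Wiremu: 10:25-12:50, 14:10-15:30, 16:40-17:30.
Ben ∩ Wiremu ∩ Leo: 10:55-12:50, 14:30-15:30.
Ben ∩ Wiremu ∩ Leo ∩ Arjun: 10:55-12:50, 15:00-15:30.
The longest is 10:55-12:50 at 115 minutes.

115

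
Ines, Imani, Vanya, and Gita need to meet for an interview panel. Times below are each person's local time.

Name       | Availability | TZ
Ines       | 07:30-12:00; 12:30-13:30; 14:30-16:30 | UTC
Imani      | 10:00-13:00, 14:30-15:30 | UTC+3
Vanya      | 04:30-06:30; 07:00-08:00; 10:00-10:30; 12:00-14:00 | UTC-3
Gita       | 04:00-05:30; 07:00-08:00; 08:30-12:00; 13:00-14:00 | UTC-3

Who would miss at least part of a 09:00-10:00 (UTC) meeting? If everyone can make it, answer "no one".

Gita, Vanya

Ines in UTC: 07:30-12:00, 12:30-13:30, 14:30-16:30.
Imani in UTC: 07:00-10:00, 11:30-12:30 (subtract 3h to convert from UTC+3).
Vanya in UTC: 07:30-09:30, 10:00-11:00, 13:00-13:30, 15:00-17:00 (add 3h to convert from UTC-3).
Gita in UTC: 07:00-08:30, 10:00-11:00, 11:30-15:00, 16:00-17:00 (add 3h to convert from UTC-3).
Ines: free for 09:00-10:00. Imani: free for 09:00-10:00. Vanya: not fully free for 09:00-10:00. Gita: not fully free for 09:00-10:00.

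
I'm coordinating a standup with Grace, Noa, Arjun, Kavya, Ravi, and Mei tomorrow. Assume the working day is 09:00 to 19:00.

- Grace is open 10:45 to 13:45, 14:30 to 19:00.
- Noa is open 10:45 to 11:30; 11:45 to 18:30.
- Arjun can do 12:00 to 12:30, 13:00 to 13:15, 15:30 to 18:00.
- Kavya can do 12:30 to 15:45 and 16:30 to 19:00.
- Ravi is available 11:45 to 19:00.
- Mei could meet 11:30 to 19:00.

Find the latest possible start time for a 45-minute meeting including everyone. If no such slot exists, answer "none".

Grace ∩ Noa: 10:45-11:30, 11:45-13:45, 14:30-18:30.
Grace ∩ Noa ∩ Arjun: 12:00-12:30, 13:00-13:15, 15:30-18:00.
Grace ∩ Noa ∩ Arjun ∩ Kavya: 13:00-13:15, 15:30-15:45, 16:30-18:00.
Grace ∩ Noa ∩ Arjun ∩ Kavya ∩ Ravi: 13:00-13:15, 15:30-15:45, 16:30-18:00.
Grace ∩ Noa ∩ Arjun ∩ Kavya ∩ Ravi ∩ Mei: 13:00-13:15, 15:30-15:45, 16:30-18:00.
The last common window of at least 45 minutes is 16:30-18:00; a 45-minute meeting can start as late as 17:15 and still end by 18:00.

17:15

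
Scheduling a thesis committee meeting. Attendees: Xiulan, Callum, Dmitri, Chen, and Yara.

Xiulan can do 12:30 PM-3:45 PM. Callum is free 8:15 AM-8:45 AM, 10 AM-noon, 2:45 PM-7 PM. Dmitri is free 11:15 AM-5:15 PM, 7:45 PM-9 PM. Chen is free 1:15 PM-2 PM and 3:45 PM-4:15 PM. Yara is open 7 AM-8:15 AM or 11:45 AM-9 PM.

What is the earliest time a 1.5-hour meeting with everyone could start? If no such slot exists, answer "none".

Xiulan ∩ Callum: 14:45-15:45.
Xiulan ∩ Callum ∩ Dmitri: 14:45-15:45.
Xiulan ∩ Callum ∩ Dmitri ∩ Chen: ∅.
Xiulan ∩ Callum ∩ Dmitri ∩ Chen ∩ Yara: ∅.
There is no time when everyone is free.
No common window is at least 90 minutes long.

none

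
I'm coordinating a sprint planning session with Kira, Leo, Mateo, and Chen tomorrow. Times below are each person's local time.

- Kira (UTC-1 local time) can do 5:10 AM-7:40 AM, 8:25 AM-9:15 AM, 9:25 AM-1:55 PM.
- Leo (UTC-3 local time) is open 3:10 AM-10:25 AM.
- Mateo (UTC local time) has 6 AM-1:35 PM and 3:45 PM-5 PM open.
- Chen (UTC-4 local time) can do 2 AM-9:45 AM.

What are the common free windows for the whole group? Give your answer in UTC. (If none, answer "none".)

06:10-08:40, 09:25-10:15, 10:25-13:25

Kira in UTC: 06:10-08:40, 09:25-10:15, 10:25-14:55 (add 1h to convert from UTC-1).
Leo in UTC: 06:10-13:25 (add 3h to convert from UTC-3).
Mateo in UTC: 06:00-13:35, 15:45-17:00.
Chen in UTC: 06:00-13:45 (add 4h to convert from UTC-4).
Kira ∩ Leo: 06:10-08:40, 09:25-10:15, 10:25-13:25.
Kira ∩ Leo ∩ Mateo: 06:10-08:40, 09:25-10:15, 10:25-13:25.
Kira ∩ Leo ∩ Mateo ∩ Chen: 06:10-08:40, 09:25-10:15, 10:25-13:25.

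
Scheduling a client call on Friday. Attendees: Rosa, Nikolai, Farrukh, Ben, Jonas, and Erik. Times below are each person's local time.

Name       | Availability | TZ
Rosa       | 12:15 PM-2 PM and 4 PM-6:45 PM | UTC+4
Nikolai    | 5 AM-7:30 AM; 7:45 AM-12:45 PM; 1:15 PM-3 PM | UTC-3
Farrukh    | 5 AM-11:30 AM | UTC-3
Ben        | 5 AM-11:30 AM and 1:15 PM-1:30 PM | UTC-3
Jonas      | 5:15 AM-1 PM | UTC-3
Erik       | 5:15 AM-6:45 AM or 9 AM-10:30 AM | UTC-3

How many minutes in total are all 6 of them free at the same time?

Rosa in UTC: 08:15-10:00, 12:00-14:45 (subtract 4h to convert from UTC+4).
Nikolai in UTC: 08:00-10:30, 10:45-15:45, 16:15-18:00 (add 3h to convert from UTC-3).
Farrukh in UTC: 08:00-14:30 (add 3h to convert from UTC-3).
Ben in UTC: 08:00-14:30, 16:15-16:30 (add 3h to convert from UTC-3).
Jonas in UTC: 08:15-16:00 (add 3h to convert from UTC-3).
Erik in UTC: 08:15-09:45, 12:00-13:30 (add 3h to convert from UTC-3).
Rosa ∩ Nikolai: 08:15-10:00, 12:00-14:45.
Rosa ∩ Nikolai ∩ Farrukh: 08:15-10:00, 12:00-14:30.
Rosa ∩ Nikolai ∩ Farrukh ∩ Ben: 08:15-10:00, 12:00-14:30.
Rosa ∩ Nikolai ∩ Farrukh ∩ Ben ∩ Jonas: 08:15-10:00, 12:00-14:30.
Rosa ∩ Nikolai ∩ Farrukh ∩ Ben ∩ Jonas ∩ Erik: 08:15-09:45, 12:00-13:30.
Summing the common windows: 90 + 90 = 180 minutes.

180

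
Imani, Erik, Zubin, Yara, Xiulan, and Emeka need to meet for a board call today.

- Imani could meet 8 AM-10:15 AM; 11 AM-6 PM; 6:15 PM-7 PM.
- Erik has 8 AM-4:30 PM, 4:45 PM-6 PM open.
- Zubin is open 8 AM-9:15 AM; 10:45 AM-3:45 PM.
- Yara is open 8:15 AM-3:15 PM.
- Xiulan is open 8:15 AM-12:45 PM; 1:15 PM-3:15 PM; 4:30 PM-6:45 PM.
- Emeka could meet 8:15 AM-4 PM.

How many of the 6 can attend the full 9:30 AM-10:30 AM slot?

4

Erik, Yara, Xiulan, and Emeka can make the full 09:30-10:30 slot — that's 4.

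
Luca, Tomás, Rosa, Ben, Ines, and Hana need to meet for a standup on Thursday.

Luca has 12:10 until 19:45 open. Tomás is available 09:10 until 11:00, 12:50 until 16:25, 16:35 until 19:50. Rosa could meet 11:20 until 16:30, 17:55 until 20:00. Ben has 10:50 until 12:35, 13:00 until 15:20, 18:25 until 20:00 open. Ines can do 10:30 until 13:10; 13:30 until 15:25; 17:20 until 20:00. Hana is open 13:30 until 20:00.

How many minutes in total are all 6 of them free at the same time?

Luca ∩ Tomás: 12:50-16:25, 16:35-19:45.
Luca ∩ Tomás ∩ Rosa: 12:50-16:25, 17:55-19:45.
Luca ∩ Tomás ∩ Rosa ∩ Ben: 13:00-15:20, 18:25-19:45.
Luca ∩ Tomás ∩ Rosa ∩ Ben ∩ Ines: 13:00-13:10, 13:30-15:20, 18:25-19:45.
Luca ∩ Tomás ∩ Rosa ∩ Ben ∩ Ines ∩ Hana: 13:30-15:20, 18:25-19:45.
Summing the common windows: 110 + 80 = 190 minutes.

190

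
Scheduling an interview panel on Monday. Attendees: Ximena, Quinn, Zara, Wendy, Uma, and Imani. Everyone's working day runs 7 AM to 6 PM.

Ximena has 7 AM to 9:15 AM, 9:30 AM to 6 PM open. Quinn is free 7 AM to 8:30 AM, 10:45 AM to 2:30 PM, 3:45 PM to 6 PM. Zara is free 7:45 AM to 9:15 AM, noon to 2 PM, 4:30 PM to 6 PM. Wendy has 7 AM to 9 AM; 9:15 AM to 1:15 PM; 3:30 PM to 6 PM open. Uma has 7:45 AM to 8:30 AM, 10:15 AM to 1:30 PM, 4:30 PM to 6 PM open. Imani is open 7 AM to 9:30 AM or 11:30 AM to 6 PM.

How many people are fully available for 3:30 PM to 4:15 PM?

3

Ximena, Wendy, and Imani can make the full 15:30-16:15 slot — that's 3.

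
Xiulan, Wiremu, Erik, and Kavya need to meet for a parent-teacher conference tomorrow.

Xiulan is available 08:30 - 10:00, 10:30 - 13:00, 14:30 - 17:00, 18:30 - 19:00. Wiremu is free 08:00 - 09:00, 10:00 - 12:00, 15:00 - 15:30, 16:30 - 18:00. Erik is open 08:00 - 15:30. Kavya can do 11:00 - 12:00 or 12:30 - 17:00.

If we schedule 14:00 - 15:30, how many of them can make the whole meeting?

Erik and Kavya can make the full 14:00-15:30 slot — that's 2.

2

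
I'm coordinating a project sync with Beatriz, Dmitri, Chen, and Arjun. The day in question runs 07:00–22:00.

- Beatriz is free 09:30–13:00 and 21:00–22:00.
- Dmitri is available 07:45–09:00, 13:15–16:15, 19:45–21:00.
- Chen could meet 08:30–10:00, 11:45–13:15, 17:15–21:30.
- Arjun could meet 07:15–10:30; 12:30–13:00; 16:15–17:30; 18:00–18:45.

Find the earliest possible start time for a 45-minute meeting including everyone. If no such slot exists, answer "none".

Beatriz ∩ Dmitri: ∅.
Beatriz ∩ Dmitri ∩ Chen: ∅.
Beatriz ∩ Dmitri ∩ Chen ∩ Arjun: ∅.
There is no time when everyone is free.
No common window is at least 45 minutes long.

none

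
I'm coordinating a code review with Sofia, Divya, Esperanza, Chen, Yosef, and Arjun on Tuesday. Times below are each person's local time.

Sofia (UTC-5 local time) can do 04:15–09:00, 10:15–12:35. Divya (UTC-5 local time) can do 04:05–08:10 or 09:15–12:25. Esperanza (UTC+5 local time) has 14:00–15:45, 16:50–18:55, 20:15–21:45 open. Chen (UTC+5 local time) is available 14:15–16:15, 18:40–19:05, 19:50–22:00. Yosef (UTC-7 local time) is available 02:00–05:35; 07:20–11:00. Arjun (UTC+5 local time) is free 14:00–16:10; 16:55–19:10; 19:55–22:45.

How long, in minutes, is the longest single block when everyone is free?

Sofia in UTC: 09:15-14:00, 15:15-17:35 (add 5h to convert from UTC-5).
Divya in UTC: 09:05-13:10, 14:15-17:25 (add 5h to convert from UTC-5).
Esperanza in UTC: 09:00-10:45, 11:50-13:55, 15:15-16:45 (subtract 5h to convert from UTC+5).
Chen in UTC: 09:15-11:15, 13:40-14:05, 14:50-17:00 (subtract 5h to convert from UTC+5).
Yosef in UTC: 09:00-12:35, 14:20-18:00 (add 7h to convert from UTC-7).
Arjun in UTC: 09:00-11:10, 11:55-14:10, 14:55-17:45 (subtract 5h to convert from UTC+5).
Sofia ∩ Divya: 09:15-13:10, 15:15-17:25.
Sofia ∩ Divya ∩ Esperanza: 09:15-10:45, 11:50-13:10, 15:15-16:45.
Sofia ∩ Divya ∩ Esperanza ∩ Chen: 09:15-10:45, 15:15-16:45.
Sofia ∩ Divya ∩ Esperanza ∩ Chen ∩ Yosef: 09:15-10:45, 15:15-16:45.
Sofia ∩ Divya ∩ Esperanza ∩ Chen ∩ Yosef ∩ Arjun: 09:15-10:45, 15:15-16:45.
Those are the intersection windows.
The longest is 09:15-10:45 at 90 minutes.

90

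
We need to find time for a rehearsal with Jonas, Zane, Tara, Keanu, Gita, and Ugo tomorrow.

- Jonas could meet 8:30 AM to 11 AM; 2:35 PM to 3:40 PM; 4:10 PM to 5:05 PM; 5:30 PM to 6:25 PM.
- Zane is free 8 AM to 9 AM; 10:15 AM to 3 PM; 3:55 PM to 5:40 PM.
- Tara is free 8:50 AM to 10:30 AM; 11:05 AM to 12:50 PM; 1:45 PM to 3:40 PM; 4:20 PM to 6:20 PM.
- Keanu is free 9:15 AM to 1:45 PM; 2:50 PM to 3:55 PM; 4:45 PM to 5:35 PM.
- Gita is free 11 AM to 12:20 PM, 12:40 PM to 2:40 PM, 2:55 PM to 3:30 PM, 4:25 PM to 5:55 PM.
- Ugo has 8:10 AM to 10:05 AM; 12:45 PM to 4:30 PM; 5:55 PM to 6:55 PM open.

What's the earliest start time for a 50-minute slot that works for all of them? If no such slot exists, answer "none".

none

Jonas ∩ Zane: 08:30-09:00, 10:15-11:00, 14:35-15:00, 16:10-17:05, 17:30-17:40.
Jonas ∩ Zane ∩ Tara: 08:50-09:00, 10:15-10:30, 14:35-15:00, 16:20-17:05, 17:30-17:40.
Jonas ∩ Zane ∩ Tara ∩ Keanu: 10:15-10:30, 14:50-15:00, 16:45-17:05, 17:30-17:35.
Jonas ∩ Zane ∩ Tara ∩ Keanu ∩ Gita: 14:55-15:00, 16:45-17:05, 17:30-17:35.
Jonas ∩ Zane ∩ Tara ∩ Keanu ∩ Gita ∩ Ugo: 14:55-15:00.
No common window is at least 50 minutes long.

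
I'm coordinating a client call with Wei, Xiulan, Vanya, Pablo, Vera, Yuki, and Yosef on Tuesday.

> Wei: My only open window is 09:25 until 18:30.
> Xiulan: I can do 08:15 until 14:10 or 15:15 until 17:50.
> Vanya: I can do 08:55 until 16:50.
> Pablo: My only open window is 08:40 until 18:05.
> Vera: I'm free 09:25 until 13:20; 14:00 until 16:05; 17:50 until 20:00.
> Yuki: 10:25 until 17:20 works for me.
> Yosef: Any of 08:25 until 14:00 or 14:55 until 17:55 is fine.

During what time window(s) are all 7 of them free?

Wei ∩ Xiulan: 09:25-14:10, 15:15-17:50.
Wei ∩ Xiulan ∩ Vanya: 09:25-14:10, 15:15-16:50.
Wei ∩ Xiulan ∩ Vanya ∩ Pablo: 09:25-14:10, 15:15-16:50.
Wei ∩ Xiulan ∩ Vanya ∩ Pablo ∩ Vera: 09:25-13:20, 14:00-14:10, 15:15-16:05.
Wei ∩ Xiulan ∩ Vanya ∩ Pablo ∩ Vera ∩ Yuki: 10:25-13:20, 14:00-14:10, 15:15-16:05.
Wei ∩ Xiulan ∩ Vanya ∩ Pablo ∩ Vera ∩ Yuki ∩ Yosef: 10:25-13:20, 15:15-16:05.

10:25-13:20, 15:15-16:05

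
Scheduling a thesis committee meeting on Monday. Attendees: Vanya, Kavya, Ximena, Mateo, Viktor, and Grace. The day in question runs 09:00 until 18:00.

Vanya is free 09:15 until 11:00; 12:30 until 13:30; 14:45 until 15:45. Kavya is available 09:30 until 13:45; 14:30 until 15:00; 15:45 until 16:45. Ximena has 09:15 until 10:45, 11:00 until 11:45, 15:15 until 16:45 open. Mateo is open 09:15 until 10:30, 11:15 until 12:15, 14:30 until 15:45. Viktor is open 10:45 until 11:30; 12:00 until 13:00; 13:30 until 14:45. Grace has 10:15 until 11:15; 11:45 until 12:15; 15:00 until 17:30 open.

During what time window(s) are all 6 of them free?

Vanya ∩ Kavya: 09:30-11:00, 12:30-13:30, 14:45-15:00.
Vanya ∩ Kavya ∩ Ximena: 09:30-10:45.
Vanya ∩ Kavya ∩ Ximena ∩ Mateo: 09:30-10:30.
Vanya ∩ Kavya ∩ Ximena ∩ Mateo ∩ Viktor: ∅.
Vanya ∩ Kavya ∩ Ximena ∩ Mateo ∩ Viktor ∩ Grace: ∅.
There is no time when everyone is free.

none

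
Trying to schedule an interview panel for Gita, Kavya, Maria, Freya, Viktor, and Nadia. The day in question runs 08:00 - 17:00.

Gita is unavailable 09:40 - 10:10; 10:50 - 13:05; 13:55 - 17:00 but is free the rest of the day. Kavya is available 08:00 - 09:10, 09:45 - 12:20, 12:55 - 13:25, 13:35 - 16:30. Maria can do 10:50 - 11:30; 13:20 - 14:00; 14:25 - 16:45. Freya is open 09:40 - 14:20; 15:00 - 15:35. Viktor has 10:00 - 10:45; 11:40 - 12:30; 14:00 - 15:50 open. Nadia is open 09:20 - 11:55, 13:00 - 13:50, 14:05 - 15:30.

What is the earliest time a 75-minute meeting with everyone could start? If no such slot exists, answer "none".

none

Gita free: 08:00-09:40, 10:10-10:50, 13:05-13:55 (invert busy blocks within the working day).
Kavya free: 08:00-09:10, 09:45-12:20, 12:55-13:25, 13:35-16:30.
Maria free: 10:50-11:30, 13:20-14:00, 14:25-16:45.
Freya free: 09:40-14:20, 15:00-15:35.
Viktor free: 10:00-10:45, 11:40-12:30, 14:00-15:50.
Nadia free: 09:20-11:55, 13:00-13:50, 14:05-15:30.
Gita ∩ Kavya: 08:00-09:10, 10:10-10:50, 13:05-13:25, 13:35-13:55.
Gita ∩ Kavya ∩ Maria: 13:20-13:25, 13:35-13:55.
Gita ∩ Kavya ∩ Maria ∩ Freya: 13:20-13:25, 13:35-13:55.
Gita ∩ Kavya ∩ Maria ∩ Freya ∩ Viktor: ∅.
Gita ∩ Kavya ∩ Maria ∩ Freya ∩ Viktor ∩ Nadia: ∅.
There is no time when everyone is free.
No common window is at least 75 minutes long.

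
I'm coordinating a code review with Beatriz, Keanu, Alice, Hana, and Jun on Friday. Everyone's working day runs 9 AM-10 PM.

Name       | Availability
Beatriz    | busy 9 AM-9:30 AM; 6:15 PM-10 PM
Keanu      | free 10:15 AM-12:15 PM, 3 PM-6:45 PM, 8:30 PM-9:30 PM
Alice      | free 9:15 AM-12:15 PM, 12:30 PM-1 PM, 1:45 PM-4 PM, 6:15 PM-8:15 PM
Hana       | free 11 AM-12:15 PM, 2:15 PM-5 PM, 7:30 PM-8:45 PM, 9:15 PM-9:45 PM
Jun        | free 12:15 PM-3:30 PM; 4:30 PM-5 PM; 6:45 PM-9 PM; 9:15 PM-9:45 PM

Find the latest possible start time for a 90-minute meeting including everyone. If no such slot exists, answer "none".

none

Beatriz free: 09:30-18:15 (invert busy blocks within the working day).
Keanu free: 10:15-12:15, 15:00-18:45, 20:30-21:30.
Alice free: 09:15-12:15, 12:30-13:00, 13:45-16:00, 18:15-20:15.
Hana free: 11:00-12:15, 14:15-17:00, 19:30-20:45, 21:15-21:45.
Jun free: 12:15-15:30, 16:30-17:00, 18:45-21:00, 21:15-21:45.
Beatriz ∩ Keanu: 10:15-12:15, 15:00-18:15.
Beatriz ∩ Keanu ∩ Alice: 10:15-12:15, 15:00-16:00.
Beatriz ∩ Keanu ∩ Alice ∩ Hana: 11:00-12:15, 15:00-16:00.
Beatriz ∩ Keanu ∩ Alice ∩ Hana ∩ Jun: 15:00-15:30.
No common window is at least 90 minutes long.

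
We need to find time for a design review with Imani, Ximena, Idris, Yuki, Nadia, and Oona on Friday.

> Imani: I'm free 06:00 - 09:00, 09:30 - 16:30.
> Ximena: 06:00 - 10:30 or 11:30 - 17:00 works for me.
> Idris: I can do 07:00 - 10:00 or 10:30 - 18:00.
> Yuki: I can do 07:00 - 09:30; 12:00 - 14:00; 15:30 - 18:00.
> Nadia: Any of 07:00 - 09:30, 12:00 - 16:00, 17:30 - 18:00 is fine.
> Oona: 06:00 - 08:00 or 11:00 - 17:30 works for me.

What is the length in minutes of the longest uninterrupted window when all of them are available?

120

Imani ∩ Ximena: 06:00-09:00, 09:30-10:30, 11:30-16:30.
Imani ∩ Ximena ∩ Idris: 07:00-09:00, 09:30-10:00, 11:30-16:30.
Imani ∩ Ximena ∩ Idris ∩ Yuki: 07:00-09:00, 12:00-14:00, 15:30-16:30.
Imani ∩ Ximena ∩ Idris ∩ Yuki ∩ Nadia: 07:00-09:00, 12:00-14:00, 15:30-16:00.
Imani ∩ Ximena ∩ Idris ∩ Yuki ∩ Nadia ∩ Oona: 07:00-08:00, 12:00-14:00, 15:30-16:00.
Those are the intersection windows.
The longest is 12:00-14:00 at 120 minutes.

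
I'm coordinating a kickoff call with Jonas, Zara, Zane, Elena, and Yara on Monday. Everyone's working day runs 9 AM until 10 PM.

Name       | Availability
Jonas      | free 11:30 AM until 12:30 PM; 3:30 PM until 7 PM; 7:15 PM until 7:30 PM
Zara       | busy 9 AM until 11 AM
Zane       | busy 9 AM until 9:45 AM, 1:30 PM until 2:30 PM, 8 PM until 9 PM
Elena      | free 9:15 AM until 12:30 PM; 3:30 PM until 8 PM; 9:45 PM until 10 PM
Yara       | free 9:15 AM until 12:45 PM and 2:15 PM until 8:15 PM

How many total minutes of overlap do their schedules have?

Jonas free: 11:30-12:30, 15:30-19:00, 19:15-19:30.
Zara free: 11:00-22:00 (invert busy blocks within the working day).
Zane free: 09:45-13:30, 14:30-20:00, 21:00-22:00 (invert busy blocks within the working day).
Elena free: 09:15-12:30, 15:30-20:00, 21:45-22:00.
Yara free: 09:15-12:45, 14:15-20:15.
Jonas ∩ Zara: 11:30-12:30, 15:30-19:00, 19:15-19:30.
Jonas ∩ Zara ∩ Zane: 11:30-12:30, 15:30-19:00, 19:15-19:30.
Jonas ∩ Zara ∩ Zane ∩ Elena: 11:30-12:30, 15:30-19:00, 19:15-19:30.
Jonas ∩ Zara ∩ Zane ∩ Elena ∩ Yara: 11:30-12:30, 15:30-19:00, 19:15-19:30.
Summing the common windows: 60 + 210 + 15 = 285 minutes.

285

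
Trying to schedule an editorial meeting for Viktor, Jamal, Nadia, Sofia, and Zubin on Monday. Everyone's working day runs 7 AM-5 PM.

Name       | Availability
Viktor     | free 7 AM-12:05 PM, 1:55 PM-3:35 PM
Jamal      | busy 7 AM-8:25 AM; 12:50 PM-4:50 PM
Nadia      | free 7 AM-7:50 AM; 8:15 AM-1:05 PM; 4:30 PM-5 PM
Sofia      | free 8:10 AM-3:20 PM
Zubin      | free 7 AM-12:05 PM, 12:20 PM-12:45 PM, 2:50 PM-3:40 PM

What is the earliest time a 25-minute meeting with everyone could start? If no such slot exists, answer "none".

Viktor free: 07:00-12:05, 13:55-15:35.
Jamal free: 08:25-12:50, 16:50-17:00 (invert busy blocks within the working day).
Nadia free: 07:00-07:50, 08:15-13:05, 16:30-17:00.
Sofia free: 08:10-15:20.
Zubin free: 07:00-12:05, 12:20-12:45, 14:50-15:40.
Viktor ∩ Jamal: 08:25-12:05.
Viktor ∩ Jamal ∩ Nadia: 08:25-12:05.
Viktor ∩ Jamal ∩ Nadia ∩ Sofia: 08:25-12:05.
Viktor ∩ Jamal ∩ Nadia ∩ Sofia ∩ Zubin: 08:25-12:05.
The first common window of at least 25 minutes is 08:25-12:05, so the earliest start is 08:25.

08:25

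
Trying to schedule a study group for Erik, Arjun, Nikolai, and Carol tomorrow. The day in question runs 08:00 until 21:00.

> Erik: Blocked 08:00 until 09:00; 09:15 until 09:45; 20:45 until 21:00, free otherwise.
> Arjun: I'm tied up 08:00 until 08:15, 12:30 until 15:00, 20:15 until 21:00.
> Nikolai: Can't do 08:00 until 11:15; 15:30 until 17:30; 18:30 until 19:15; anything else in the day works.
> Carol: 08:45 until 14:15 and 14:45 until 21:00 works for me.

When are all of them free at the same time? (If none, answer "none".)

Erik free: 09:00-09:15, 09:45-20:45 (invert busy blocks within the working day).
Arjun free: 08:15-12:30, 15:00-20:15 (invert busy blocks within the working day).
Nikolai free: 11:15-15:30, 17:30-18:30, 19:15-21:00 (invert busy blocks within the working day).
Carol free: 08:45-14:15, 14:45-21:00.
Erik ∩ Arjun: 09:00-09:15, 09:45-12:30, 15:00-20:15.
Erik ∩ Arjun ∩ Nikolai: 11:15-12:30, 15:00-15:30, 17:30-18:30, 19:15-20:15.
Erik ∩ Arjun ∩ Nikolai ∩ Carol: 11:15-12:30, 15:00-15:30, 17:30-18:30, 19:15-20:15.
So the common availability across everyone is 11:15-12:30, 15:00-15:30, 17:30-18:30, 19:15-20:15.

11:15-12:30, 15:00-15:30, 17:30-18:30, 19:15-20:15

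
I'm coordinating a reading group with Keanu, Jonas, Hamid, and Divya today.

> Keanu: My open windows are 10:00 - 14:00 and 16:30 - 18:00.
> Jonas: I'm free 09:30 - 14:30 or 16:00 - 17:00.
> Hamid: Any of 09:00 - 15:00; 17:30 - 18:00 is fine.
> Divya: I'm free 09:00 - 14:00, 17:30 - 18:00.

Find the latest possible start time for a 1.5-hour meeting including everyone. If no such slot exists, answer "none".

Keanu ∩ Jonas: 10:00-14:00, 16:30-17:00.
Keanu ∩ Jonas ∩ Hamid: 10:00-14:00.
Keanu ∩ Jonas ∩ Hamid ∩ Divya: 10:00-14:00.
So the common availability across everyone is 10:00-14:00.
The last common window of at least 90 minutes is 10:00-14:00; a 90-minute meeting can start as late as 12:30 and still end by 14:00.

12:30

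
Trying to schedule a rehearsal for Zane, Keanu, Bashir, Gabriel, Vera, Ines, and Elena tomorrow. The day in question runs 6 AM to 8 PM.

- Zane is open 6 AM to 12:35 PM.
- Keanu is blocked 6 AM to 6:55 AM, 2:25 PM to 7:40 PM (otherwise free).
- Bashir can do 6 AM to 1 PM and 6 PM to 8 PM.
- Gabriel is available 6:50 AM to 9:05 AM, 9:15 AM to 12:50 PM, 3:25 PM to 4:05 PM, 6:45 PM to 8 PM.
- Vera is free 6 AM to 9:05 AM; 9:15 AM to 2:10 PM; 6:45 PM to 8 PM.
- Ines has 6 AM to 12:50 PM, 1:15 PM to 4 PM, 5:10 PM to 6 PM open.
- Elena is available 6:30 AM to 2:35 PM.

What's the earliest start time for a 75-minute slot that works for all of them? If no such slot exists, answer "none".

06:55

Zane free: 06:00-12:35.
Keanu free: 06:55-14:25, 19:40-20:00 (invert busy blocks within the working day).
Bashir free: 06:00-13:00, 18:00-20:00.
Gabriel free: 06:50-09:05, 09:15-12:50, 15:25-16:05, 18:45-20:00.
Vera free: 06:00-09:05, 09:15-14:10, 18:45-20:00.
Ines free: 06:00-12:50, 13:15-16:00, 17:10-18:00.
Elena free: 06:30-14:35.
Zane ∩ Keanu: 06:55-12:35.
Zane ∩ Keanu ∩ Bashir: 06:55-12:35.
Zane ∩ Keanu ∩ Bashir ∩ Gabriel: 06:55-09:05, 09:15-12:35.
Zane ∩ Keanu ∩ Bashir ∩ Gabriel ∩ Vera: 06:55-09:05, 09:15-12:35.
Zane ∩ Keanu ∩ Bashir ∩ Gabriel ∩ Vera ∩ Ines: 06:55-09:05, 09:15-12:35.
Zane ∩ Keanu ∩ Bashir ∩ Gabriel ∩ Vera ∩ Ines ∩ Elena: 06:55-09:05, 09:15-12:35.
The first common window of at least 75 minutes is 06:55-09:05, so the earliest start is 06:55.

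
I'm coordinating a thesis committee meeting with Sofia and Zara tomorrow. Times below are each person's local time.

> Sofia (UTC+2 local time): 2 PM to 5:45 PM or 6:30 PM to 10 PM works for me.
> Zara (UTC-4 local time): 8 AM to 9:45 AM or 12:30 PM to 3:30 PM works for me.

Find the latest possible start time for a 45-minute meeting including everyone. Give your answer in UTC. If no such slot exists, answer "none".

18:45

Sofia in UTC: 12:00-15:45, 16:30-20:00 (subtract 2h to convert from UTC+2).
Zara in UTC: 12:00-13:45, 16:30-19:30 (add 4h to convert from UTC-4).
Sofia ∩ Zara: 12:00-13:45, 16:30-19:30.
The last common window of at least 45 minutes is 16:30-19:30; a 45-minute meeting can start as late as 18:45 and still end by 19:30.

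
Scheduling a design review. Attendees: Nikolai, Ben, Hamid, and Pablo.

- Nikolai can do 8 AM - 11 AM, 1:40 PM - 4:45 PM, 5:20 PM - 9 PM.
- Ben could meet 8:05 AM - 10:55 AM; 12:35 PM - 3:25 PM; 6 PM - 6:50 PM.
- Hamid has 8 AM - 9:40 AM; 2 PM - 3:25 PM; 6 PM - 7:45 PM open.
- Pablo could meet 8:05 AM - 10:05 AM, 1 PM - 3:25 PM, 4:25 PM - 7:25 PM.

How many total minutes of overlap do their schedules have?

Nikolai ∩ Ben: 08:05-10:55, 13:40-15:25, 18:00-18:50.
Nikolai ∩ Ben ∩ Hamid: 08:05-09:40, 14:00-15:25, 18:00-18:50.
Nikolai ∩ Ben ∩ Hamid ∩ Pablo: 08:05-09:40, 14:00-15:25, 18:00-18:50.
Those are the intersection windows.
Summing the common windows: 95 + 85 + 50 = 230 minutes.

230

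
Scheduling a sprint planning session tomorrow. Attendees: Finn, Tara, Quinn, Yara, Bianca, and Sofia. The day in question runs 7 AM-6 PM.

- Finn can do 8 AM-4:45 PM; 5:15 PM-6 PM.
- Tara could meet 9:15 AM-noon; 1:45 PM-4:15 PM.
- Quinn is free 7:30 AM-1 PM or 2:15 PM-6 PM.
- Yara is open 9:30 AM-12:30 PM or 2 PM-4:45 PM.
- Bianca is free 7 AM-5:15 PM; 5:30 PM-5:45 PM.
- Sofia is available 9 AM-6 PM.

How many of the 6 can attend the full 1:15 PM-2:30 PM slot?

3

Finn, Bianca, and Sofia can make the full 13:15-14:30 slot — that's 3.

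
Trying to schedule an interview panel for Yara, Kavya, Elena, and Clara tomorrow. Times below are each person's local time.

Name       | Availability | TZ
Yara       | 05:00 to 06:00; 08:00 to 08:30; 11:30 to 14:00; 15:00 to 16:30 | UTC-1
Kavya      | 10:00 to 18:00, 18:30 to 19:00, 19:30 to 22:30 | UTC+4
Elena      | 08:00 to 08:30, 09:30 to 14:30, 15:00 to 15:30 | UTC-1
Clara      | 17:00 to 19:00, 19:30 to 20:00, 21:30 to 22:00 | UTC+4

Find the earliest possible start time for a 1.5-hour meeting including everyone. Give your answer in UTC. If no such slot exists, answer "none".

Yara in UTC: 06:00-07:00, 09:00-09:30, 12:30-15:00, 16:00-17:30 (add 1h to convert from UTC-1).
Kavya in UTC: 06:00-14:00, 14:30-15:00, 15:30-18:30 (subtract 4h to convert from UTC+4).
Elena in UTC: 09:00-09:30, 10:30-15:30, 16:00-16:30 (add 1h to convert from UTC-1).
Clara in UTC: 13:00-15:00, 15:30-16:00, 17:30-18:00 (subtract 4h to convert from UTC+4).
Yara ∩ Kavya: 06:00-07:00, 09:00-09:30, 12:30-14:00, 14:30-15:00, 16:00-17:30.
Yara ∩ Kavya ∩ Elena: 09:00-09:30, 12:30-14:00, 14:30-15:00, 16:00-16:30.
Yara ∩ Kavya ∩ Elena ∩ Clara: 13:00-14:00, 14:30-15:00.
No common window is at least 90 minutes long.

none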